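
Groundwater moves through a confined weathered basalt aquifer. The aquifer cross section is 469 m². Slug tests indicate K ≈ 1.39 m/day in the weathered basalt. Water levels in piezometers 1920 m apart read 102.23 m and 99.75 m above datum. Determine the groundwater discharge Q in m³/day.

Hydraulic gradient i = (102.23 − 99.75) / 1920 = 2.48 / 1920 = 0.001292.
Darcy's law: Q = K · A · i = 1.390 × 469.0 × 0.001292 = 0.8421 m³/day.

0.842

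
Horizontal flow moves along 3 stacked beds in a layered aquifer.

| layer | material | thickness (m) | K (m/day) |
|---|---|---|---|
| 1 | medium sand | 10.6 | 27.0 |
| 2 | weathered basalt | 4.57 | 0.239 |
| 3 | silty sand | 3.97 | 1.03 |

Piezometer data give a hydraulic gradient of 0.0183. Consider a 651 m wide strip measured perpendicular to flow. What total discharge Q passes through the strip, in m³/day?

3470

Flow is parallel to layering, so each bed carries its own Darcy discharge and the transmissivities add.
Σ(K_i·b_i) = 27.0×10.6 + 0.239×4.57 + 1.03×3.97 = 291.4 m²/day.
Hydraulic gradient i = 0.0183.
Q = Σ(K_i·b_i) · W · i = 291.4 × 651 × 0.01830 = 3471 m³/day.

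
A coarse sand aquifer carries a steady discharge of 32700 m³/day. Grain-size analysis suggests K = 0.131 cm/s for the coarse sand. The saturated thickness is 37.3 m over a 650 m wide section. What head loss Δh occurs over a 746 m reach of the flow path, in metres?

Convert K: 0.131 cm/s × 864 = 113.2 m/day.
Cross-sectional area A = 650 × 37.3 = 24245 m².
From Q = K·A·i, i = Q / (K·A) = 32700 / (113.2 × 24245) = 0.01192.
Head loss Δh = i · L = 0.01192 × 746 = 8.890 m.

8.89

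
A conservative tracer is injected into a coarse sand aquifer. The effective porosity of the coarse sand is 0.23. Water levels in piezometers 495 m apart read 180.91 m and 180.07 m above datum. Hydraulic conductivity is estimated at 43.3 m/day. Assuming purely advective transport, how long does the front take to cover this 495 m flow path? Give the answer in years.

Hydraulic gradient i = (180.91 − 180.07) / 495 = 0.84 / 495 = 0.001697.
Darcy flux q = K · i = 43.30 × 0.001697 = 0.07348 m/day.
Seepage velocity v = q / n_e = 0.07348 / 0.23 = 0.3195 m/day.
Travel time t = L / v = 495 / 0.3195 = 1549 days = 4.242 years.

4.24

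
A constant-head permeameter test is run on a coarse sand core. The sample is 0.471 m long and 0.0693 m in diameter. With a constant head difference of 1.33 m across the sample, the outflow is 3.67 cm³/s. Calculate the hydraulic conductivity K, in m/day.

Cross-sectional area A = π·(d/2)² = π × (0.0693/2)² = 0.003772 m².
Convert discharge: 3.67 cm³/s = 3.670e-06 m³/s.
Darcy's law rearranged: K = Q·L / (A·Δh) = 3.670e-06 × 0.471 / (0.003772 × 1.33) = 0.0003446 m/s = 29.77 m/day.

29.8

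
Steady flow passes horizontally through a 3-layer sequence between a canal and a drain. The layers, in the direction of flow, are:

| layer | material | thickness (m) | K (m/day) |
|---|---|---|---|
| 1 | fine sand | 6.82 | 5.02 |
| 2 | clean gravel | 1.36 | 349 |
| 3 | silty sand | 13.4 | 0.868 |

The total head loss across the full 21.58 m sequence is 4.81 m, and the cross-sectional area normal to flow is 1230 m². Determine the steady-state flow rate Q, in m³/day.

352

Flow is perpendicular to layering, so the layers act in series and the equivalent K is the thickness-weighted harmonic mean.
Total thickness L = 6.82 + 1.36 + 13.4 = 21.58 m.
Σ(b_i/K_i) = 6.82/5.02 + 1.36/349 + 13.4/0.868 = 16.80 d.
K_eq = L / Σ(b_i/K_i) = 21.58 / 16.80 = 1.285 m/day.
Q = K_eq · A · (Δh/L) = 1.285 × 1230 × (4.81/21.58) = 352.2 m³/day.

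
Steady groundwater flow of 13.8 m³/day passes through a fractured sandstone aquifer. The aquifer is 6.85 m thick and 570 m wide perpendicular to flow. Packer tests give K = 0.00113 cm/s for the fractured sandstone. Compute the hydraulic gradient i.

Convert K: 0.00113 cm/s × 864 = 0.9763 m/day.
Cross-sectional area A = 570 × 6.85 = 3904 m².
From Q = K·A·i, i = Q / (K·A) = 13.8 / (0.9763 × 3904) = 0.003620.

0.00362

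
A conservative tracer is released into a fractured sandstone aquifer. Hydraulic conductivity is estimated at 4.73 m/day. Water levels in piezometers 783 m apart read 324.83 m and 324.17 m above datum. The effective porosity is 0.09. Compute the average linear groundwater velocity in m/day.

0.0443

Hydraulic gradient i = (324.83 − 324.17) / 783 = 0.66 / 783 = 0.0008429.
Darcy flux q = K · i = 4.730 × 0.0008429 = 0.003987 m/day.
Seepage velocity v = q / n_e = 0.003987 / 0.09 = 0.04430 m/day.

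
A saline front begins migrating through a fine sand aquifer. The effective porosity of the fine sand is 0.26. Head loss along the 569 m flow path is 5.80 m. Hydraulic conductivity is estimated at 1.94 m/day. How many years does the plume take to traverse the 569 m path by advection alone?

20.5

Hydraulic gradient i = Δh / L = 5.80 / 569 = 0.01019.
Darcy flux q = K · i = 1.940 × 0.01019 = 0.01978 m/day.
Seepage velocity v = q / n_e = 0.01978 / 0.26 = 0.07606 m/day.
Travel time t = L / v = 569 / 0.07606 = 7481 days = 20.48 years.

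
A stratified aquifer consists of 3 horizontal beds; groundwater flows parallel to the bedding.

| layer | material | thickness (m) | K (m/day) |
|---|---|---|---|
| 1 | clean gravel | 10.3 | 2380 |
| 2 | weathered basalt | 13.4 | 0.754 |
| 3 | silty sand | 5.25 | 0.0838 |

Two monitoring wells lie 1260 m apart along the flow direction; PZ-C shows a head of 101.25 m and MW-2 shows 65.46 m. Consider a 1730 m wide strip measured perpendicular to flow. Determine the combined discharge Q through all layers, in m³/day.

Flow is parallel to layering, so each bed carries its own Darcy discharge and the transmissivities add.
Σ(K_i·b_i) = 2380×10.3 + 0.754×13.4 + 0.0838×5.25 = 24525 m²/day.
Hydraulic gradient i = (101.25 − 65.46) / 1260 = 35.79 / 1260 = 0.02840.
Q = Σ(K_i·b_i) · W · i = 24525 × 1730 × 0.02840 = 1.205e+06 m³/day.

1.21e+06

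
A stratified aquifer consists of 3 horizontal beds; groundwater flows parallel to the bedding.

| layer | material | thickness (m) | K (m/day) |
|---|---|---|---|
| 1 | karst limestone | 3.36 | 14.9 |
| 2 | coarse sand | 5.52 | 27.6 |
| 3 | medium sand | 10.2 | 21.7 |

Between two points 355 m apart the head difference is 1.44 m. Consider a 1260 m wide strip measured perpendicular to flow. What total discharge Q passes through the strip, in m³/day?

Flow is parallel to layering, so each bed carries its own Darcy discharge and the transmissivities add.
Σ(K_i·b_i) = 14.9×3.36 + 27.6×5.52 + 21.7×10.2 = 423.8 m²/day.
Hydraulic gradient i = Δh / L = 1.44 / 355 = 0.004056.
Q = Σ(K_i·b_i) · W · i = 423.8 × 1260 × 0.004056 = 2166 m³/day.

2170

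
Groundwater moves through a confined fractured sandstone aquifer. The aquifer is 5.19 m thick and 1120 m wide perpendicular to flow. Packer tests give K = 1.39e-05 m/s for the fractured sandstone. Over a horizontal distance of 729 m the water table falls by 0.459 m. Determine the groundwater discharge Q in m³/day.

Convert K: 1.39e-05 m/s × 86400 = 1.201 m/day.
Cross-sectional area A = 1120 × 5.19 = 5813 m².
Hydraulic gradient i = Δh / L = 0.459 / 729 = 0.0006296.
Darcy's law: Q = K · A · i = 1.201 × 5813 × 0.0006296 = 4.395 m³/day.

4.40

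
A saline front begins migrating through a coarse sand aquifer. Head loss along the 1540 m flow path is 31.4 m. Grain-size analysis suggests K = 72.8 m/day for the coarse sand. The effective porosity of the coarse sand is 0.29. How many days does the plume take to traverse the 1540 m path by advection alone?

Hydraulic gradient i = Δh / L = 31.4 / 1540 = 0.02039.
Darcy flux q = K · i = 72.80 × 0.02039 = 1.484 m/day.
Seepage velocity v = q / n_e = 1.484 / 0.29 = 5.118 m/day.
Travel time t = L / v = 1540 / 5.118 = 300.9 days.

301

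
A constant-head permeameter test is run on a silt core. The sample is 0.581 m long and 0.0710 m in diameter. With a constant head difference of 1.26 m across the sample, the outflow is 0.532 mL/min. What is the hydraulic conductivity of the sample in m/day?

Cross-sectional area A = π·(d/2)² = π × (0.0710/2)² = 0.003959 m².
Convert discharge: 0.532 mL/min = 8.867e-09 m³/s.
Darcy's law rearranged: K = Q·L / (A·Δh) = 8.867e-09 × 0.581 / (0.003959 × 1.26) = 1.033e-06 m/s = 0.08922 m/day.

0.0892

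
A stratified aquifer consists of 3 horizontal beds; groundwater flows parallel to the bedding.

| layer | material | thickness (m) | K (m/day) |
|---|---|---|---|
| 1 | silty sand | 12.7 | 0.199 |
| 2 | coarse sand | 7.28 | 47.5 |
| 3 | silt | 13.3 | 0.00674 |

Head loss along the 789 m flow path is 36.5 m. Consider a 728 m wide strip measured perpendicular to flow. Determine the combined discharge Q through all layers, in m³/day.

11700

Flow is parallel to layering, so each bed carries its own Darcy discharge and the transmissivities add.
Σ(K_i·b_i) = 0.199×12.7 + 47.5×7.28 + 0.00674×13.3 = 348.4 m²/day.
Hydraulic gradient i = Δh / L = 36.5 / 789 = 0.04626.
Q = Σ(K_i·b_i) · W · i = 348.4 × 728 × 0.04626 = 11734 m³/day.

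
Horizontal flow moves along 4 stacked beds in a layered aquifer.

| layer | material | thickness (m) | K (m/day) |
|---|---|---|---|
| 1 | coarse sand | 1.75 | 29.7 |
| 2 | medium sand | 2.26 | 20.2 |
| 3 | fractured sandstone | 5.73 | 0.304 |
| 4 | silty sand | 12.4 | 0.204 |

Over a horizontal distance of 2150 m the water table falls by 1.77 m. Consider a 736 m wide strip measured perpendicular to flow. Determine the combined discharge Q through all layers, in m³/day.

61.7

Flow is parallel to layering, so each bed carries its own Darcy discharge and the transmissivities add.
Σ(K_i·b_i) = 29.7×1.75 + 20.2×2.26 + 0.304×5.73 + 0.204×12.4 = 101.9 m²/day.
Hydraulic gradient i = Δh / L = 1.77 / 2150 = 0.0008233.
Q = Σ(K_i·b_i) · W · i = 101.9 × 736 × 0.0008233 = 61.74 m³/day.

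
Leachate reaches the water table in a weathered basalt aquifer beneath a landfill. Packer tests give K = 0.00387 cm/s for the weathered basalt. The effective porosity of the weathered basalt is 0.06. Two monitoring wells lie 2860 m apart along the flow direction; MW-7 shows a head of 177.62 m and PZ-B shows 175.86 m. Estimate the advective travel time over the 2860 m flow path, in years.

Convert K: 0.00387 cm/s × 864 = 3.344 m/day.
Hydraulic gradient i = (177.62 − 175.86) / 2860 = 1.76 / 2860 = 0.0006154.
Darcy flux q = K · i = 3.344 × 0.0006154 = 0.002058 m/day.
Seepage velocity v = q / n_e = 0.002058 / 0.06 = 0.03429 m/day.
Travel time t = L / v = 2860 / 0.03429 = 83396 days = 228.3 years.

228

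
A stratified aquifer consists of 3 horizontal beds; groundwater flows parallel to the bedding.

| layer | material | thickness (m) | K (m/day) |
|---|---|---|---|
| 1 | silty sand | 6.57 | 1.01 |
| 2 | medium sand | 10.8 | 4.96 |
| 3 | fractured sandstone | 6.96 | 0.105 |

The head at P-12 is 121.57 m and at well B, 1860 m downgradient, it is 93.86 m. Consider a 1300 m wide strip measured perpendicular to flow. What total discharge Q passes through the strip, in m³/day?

Flow is parallel to layering, so each bed carries its own Darcy discharge and the transmissivities add.
Σ(K_i·b_i) = 1.01×6.57 + 4.96×10.8 + 0.105×6.96 = 60.93 m²/day.
Hydraulic gradient i = (121.57 − 93.86) / 1860 = 27.71 / 1860 = 0.01490.
Q = Σ(K_i·b_i) · W · i = 60.93 × 1300 × 0.01490 = 1180 m³/day.

1180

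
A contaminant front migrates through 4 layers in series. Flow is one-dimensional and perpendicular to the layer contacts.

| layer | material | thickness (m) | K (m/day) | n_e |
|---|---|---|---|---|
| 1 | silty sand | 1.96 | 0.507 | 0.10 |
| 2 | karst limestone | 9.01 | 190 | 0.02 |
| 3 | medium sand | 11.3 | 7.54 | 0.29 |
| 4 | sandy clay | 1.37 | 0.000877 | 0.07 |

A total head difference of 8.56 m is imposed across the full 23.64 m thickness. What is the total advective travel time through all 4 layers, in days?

With flow normal to the layers, continuity requires the same specific discharge q through every layer.
Σ(b_i/K_i) = 1.96/0.507 + 9.01/190 + 11.3/7.54 + 1.37/0.000877 = 1568 d.
q = Δh / Σ(b_i/K_i) = 8.56 / 1568 = 0.005461 m/day.
In each layer the seepage velocity is v_i = q/n_i, so the layer transit time is t_i = b_i·n_i / q:
  layer 1 (silty sand): t_1 = 1.96 × 0.10 / 0.005461 = 35.89 d
  layer 2 (karst limestone): t_2 = 9.01 × 0.02 / 0.005461 = 33.00 d
  layer 3 (medium sand): t_3 = 11.3 × 0.29 / 0.005461 = 600.1 d
  layer 4 (sandy clay): t_4 = 1.37 × 0.07 / 0.005461 = 17.56 d
Total t = Σ t_i = 686.6 days.

687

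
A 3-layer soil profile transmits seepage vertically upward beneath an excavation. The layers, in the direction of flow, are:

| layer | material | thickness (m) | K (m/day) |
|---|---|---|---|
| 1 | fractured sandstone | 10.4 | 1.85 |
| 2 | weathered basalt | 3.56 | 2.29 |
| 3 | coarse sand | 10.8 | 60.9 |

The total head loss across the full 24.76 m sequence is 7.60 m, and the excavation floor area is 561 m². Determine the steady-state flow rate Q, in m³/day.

Flow is perpendicular to layering, so the layers act in series and the equivalent K is the thickness-weighted harmonic mean.
Total thickness L = 10.4 + 3.56 + 10.8 = 24.76 m.
Σ(b_i/K_i) = 10.4/1.85 + 3.56/2.29 + 10.8/60.9 = 7.354 d.
K_eq = L / Σ(b_i/K_i) = 24.76 / 7.354 = 3.367 m/day.
Q = K_eq · A · (Δh/L) = 3.367 × 561 × (7.60/24.76) = 579.8 m³/day.

580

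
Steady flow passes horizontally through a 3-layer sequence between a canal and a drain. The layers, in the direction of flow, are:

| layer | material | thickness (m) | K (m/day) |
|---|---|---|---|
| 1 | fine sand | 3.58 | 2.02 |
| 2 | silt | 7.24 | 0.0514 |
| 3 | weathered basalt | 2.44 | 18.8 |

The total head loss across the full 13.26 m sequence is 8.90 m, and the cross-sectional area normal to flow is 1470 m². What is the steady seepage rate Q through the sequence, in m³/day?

91.6

Flow is perpendicular to layering, so the layers act in series and the equivalent K is the thickness-weighted harmonic mean.
Total thickness L = 3.58 + 7.24 + 2.44 = 13.26 m.
Σ(b_i/K_i) = 3.58/2.02 + 7.24/0.0514 + 2.44/18.8 = 142.8 d.
K_eq = L / Σ(b_i/K_i) = 13.26 / 142.8 = 0.09288 m/day.
Q = K_eq · A · (Δh/L) = 0.09288 × 1470 × (8.90/13.26) = 91.64 m³/day.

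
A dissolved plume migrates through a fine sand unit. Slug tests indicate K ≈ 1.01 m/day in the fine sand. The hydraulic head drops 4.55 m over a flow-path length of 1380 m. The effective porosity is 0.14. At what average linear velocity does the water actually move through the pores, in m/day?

Hydraulic gradient i = Δh / L = 4.55 / 1380 = 0.003297.
Darcy flux q = K · i = 1.010 × 0.003297 = 0.003330 m/day.
Seepage velocity v = q / n_e = 0.003330 / 0.14 = 0.02379 m/day.

0.0238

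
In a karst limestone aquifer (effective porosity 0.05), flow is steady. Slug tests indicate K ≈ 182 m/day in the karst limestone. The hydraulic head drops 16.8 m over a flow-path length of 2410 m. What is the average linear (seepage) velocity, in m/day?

25.4

Hydraulic gradient i = Δh / L = 16.8 / 2410 = 0.006971.
Darcy flux q = K · i = 182.0 × 0.006971 = 1.269 m/day.
Seepage velocity v = q / n_e = 1.269 / 0.05 = 25.37 m/day.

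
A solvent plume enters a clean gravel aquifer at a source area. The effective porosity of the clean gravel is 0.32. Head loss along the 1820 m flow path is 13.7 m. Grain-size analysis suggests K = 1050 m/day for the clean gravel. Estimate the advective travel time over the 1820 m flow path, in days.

73.7

Hydraulic gradient i = Δh / L = 13.7 / 1820 = 0.007527.
Darcy flux q = K · i = 1050 × 0.007527 = 7.904 m/day.
Seepage velocity v = q / n_e = 7.904 / 0.32 = 24.70 m/day.
Travel time t = L / v = 1820 / 24.70 = 73.69 days.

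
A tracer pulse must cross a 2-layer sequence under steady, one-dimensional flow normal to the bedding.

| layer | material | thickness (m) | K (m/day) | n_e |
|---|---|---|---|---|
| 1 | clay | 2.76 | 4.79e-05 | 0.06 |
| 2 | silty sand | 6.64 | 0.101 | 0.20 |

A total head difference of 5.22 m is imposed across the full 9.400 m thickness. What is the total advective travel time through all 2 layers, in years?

45.2

With flow normal to the layers, continuity requires the same specific discharge q through every layer.
Σ(b_i/K_i) = 2.76/4.79e-05 + 6.64/0.101 = 57686 d.
q = Δh / Σ(b_i/K_i) = 5.22 / 57686 = 9.049e-05 m/day.
In each layer the seepage velocity is v_i = q/n_i, so the layer transit time is t_i = b_i·n_i / q:
  layer 1 (clay): t_1 = 2.76 × 0.06 / 9.049e-05 = 1830 d
  layer 2 (silty sand): t_2 = 6.64 × 0.20 / 9.049e-05 = 14676 d
Total t = Σ t_i = 16506 days = 45.19 years.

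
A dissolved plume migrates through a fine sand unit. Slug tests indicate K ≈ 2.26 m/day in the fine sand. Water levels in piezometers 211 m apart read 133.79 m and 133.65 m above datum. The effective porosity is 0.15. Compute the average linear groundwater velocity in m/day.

0.0100

Hydraulic gradient i = (133.79 − 133.65) / 211 = 0.14 / 211 = 0.0006635.
Darcy flux q = K · i = 2.260 × 0.0006635 = 0.001500 m/day.
Seepage velocity v = q / n_e = 0.001500 / 0.15 = 0.009997 m/day.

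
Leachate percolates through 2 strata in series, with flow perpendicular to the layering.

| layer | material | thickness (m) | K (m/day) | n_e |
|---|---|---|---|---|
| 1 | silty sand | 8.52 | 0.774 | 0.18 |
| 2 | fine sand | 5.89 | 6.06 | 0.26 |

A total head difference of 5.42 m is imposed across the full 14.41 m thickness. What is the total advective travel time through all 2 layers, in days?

6.77

With flow normal to the layers, continuity requires the same specific discharge q through every layer.
Σ(b_i/K_i) = 8.52/0.774 + 5.89/6.06 = 11.98 d.
q = Δh / Σ(b_i/K_i) = 5.42 / 11.98 = 0.4524 m/day.
In each layer the seepage velocity is v_i = q/n_i, so the layer transit time is t_i = b_i·n_i / q:
  layer 1 (silty sand): t_1 = 8.52 × 0.18 / 0.4524 = 3.390 d
  layer 2 (fine sand): t_2 = 5.89 × 0.26 / 0.4524 = 3.385 d
Total t = Σ t_i = 6.774 days.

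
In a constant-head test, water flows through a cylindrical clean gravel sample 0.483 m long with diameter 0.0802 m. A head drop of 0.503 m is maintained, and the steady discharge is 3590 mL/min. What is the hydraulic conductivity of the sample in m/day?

983

Cross-sectional area A = π·(d/2)² = π × (0.0802/2)² = 0.005052 m².
Convert discharge: 3590 mL/min = 5.983e-05 m³/s.
Darcy's law rearranged: K = Q·L / (A·Δh) = 5.983e-05 × 0.483 / (0.005052 × 0.503) = 0.01137 m/s = 982.6 m/day.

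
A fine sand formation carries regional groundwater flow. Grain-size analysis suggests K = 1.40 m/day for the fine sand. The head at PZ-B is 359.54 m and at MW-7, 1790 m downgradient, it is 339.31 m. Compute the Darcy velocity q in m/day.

Hydraulic gradient i = (359.54 − 339.31) / 1790 = 20.23 / 1790 = 0.01130.
Specific discharge q = K · i = 1.400 × 0.01130 = 0.01582 m/day.

0.0158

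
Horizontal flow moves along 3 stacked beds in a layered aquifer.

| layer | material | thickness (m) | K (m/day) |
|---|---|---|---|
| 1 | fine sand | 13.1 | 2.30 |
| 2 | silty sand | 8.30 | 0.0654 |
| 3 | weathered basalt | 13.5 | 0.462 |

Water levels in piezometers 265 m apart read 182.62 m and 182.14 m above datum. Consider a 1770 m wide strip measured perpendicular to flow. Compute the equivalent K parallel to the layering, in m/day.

Flow is parallel to layering, so each bed carries its own Darcy discharge and the transmissivities add.
Σ(K_i·b_i) = 2.30×13.1 + 0.0654×8.30 + 0.462×13.5 = 36.91 m²/day.
Total thickness b = 34.90 m, so K_eq = Σ(K_i·b_i)/b = 1.058 m/day.

1.06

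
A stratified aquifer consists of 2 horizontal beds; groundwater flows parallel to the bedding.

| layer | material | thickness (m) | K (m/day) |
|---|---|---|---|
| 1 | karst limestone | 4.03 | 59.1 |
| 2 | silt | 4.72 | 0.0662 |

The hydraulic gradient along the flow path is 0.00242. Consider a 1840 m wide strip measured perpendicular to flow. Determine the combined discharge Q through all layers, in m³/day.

1060

Flow is parallel to layering, so each bed carries its own Darcy discharge and the transmissivities add.
Σ(K_i·b_i) = 59.1×4.03 + 0.0662×4.72 = 238.5 m²/day.
Hydraulic gradient i = 0.00242.
Q = Σ(K_i·b_i) · W · i = 238.5 × 1840 × 0.002420 = 1062 m³/day.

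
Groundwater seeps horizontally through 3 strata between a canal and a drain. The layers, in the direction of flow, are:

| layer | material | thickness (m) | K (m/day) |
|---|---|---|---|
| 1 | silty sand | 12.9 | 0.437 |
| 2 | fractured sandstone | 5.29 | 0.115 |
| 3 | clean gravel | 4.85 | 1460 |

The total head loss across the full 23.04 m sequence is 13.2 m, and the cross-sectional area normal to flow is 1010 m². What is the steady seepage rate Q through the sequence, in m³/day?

177

Flow is perpendicular to layering, so the layers act in series and the equivalent K is the thickness-weighted harmonic mean.
Total thickness L = 12.9 + 5.29 + 4.85 = 23.04 m.
Σ(b_i/K_i) = 12.9/0.437 + 5.29/0.115 + 4.85/1460 = 75.52 d.
K_eq = L / Σ(b_i/K_i) = 23.04 / 75.52 = 0.3051 m/day.
Q = K_eq · A · (Δh/L) = 0.3051 × 1010 × (13.2/23.04) = 176.5 m³/day.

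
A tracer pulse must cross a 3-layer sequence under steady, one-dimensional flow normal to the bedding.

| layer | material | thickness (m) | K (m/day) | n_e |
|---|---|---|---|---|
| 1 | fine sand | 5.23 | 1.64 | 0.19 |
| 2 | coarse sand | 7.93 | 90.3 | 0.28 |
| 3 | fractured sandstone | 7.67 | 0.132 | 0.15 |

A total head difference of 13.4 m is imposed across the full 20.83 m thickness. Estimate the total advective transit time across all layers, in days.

With flow normal to the layers, continuity requires the same specific discharge q through every layer.
Σ(b_i/K_i) = 5.23/1.64 + 7.93/90.3 + 7.67/0.132 = 61.38 d.
q = Δh / Σ(b_i/K_i) = 13.4 / 61.38 = 0.2183 m/day.
In each layer the seepage velocity is v_i = q/n_i, so the layer transit time is t_i = b_i·n_i / q:
  layer 1 (fine sand): t_1 = 5.23 × 0.19 / 0.2183 = 4.552 d
  layer 2 (coarse sand): t_2 = 7.93 × 0.28 / 0.2183 = 10.17 d
  layer 3 (fractured sandstone): t_3 = 7.67 × 0.15 / 0.2183 = 5.270 d
Total t = Σ t_i = 19.99 days.

20.0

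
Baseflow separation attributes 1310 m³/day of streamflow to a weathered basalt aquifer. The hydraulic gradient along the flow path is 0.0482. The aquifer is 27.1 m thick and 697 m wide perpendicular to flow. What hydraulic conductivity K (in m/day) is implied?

1.44

Cross-sectional area A = 697 × 27.1 = 18889 m².
Hydraulic gradient i = 0.0482.
From Q = K·A·i, K = Q / (A·i) = 1310 / (18889 × 0.04820) = 1.439 m/day.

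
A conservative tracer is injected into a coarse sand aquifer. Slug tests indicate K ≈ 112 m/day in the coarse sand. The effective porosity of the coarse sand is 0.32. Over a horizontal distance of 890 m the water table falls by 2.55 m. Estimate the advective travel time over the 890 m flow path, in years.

2.43

Hydraulic gradient i = Δh / L = 2.55 / 890 = 0.002865.
Darcy flux q = K · i = 112.0 × 0.002865 = 0.3209 m/day.
Seepage velocity v = q / n_e = 0.3209 / 0.32 = 1.003 m/day.
Travel time t = L / v = 890 / 1.003 = 887.5 days = 2.430 years.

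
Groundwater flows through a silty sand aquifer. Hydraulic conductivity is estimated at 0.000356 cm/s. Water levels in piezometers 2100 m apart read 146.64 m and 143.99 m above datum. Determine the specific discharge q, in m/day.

0.000388

Convert K: 0.000356 cm/s × 864 = 0.3076 m/day.
Hydraulic gradient i = (146.64 − 143.99) / 2100 = 2.65 / 2100 = 0.001262.
Specific discharge q = K · i = 0.3076 × 0.001262 = 0.0003881 m/day.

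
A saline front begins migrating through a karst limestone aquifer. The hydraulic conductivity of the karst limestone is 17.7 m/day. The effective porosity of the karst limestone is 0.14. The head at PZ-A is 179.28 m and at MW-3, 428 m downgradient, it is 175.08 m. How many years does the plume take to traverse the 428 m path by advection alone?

0.945

Hydraulic gradient i = (179.28 − 175.08) / 428 = 4.2 / 428 = 0.009813.
Darcy flux q = K · i = 17.70 × 0.009813 = 0.1737 m/day.
Seepage velocity v = q / n_e = 0.1737 / 0.14 = 1.241 m/day.
Travel time t = L / v = 428 / 1.241 = 345.0 days = 0.9445 years.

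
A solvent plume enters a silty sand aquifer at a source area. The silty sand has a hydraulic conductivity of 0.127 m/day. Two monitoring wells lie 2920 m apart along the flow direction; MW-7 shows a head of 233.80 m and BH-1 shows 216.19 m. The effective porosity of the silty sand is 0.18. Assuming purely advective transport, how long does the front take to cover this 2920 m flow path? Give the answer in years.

1880

Hydraulic gradient i = (233.80 − 216.19) / 2920 = 17.61 / 2920 = 0.006031.
Darcy flux q = K · i = 0.1270 × 0.006031 = 0.0007659 m/day.
Seepage velocity v = q / n_e = 0.0007659 / 0.18 = 0.004255 m/day.
Travel time t = L / v = 2920 / 0.004255 = 6.862e+05 days = 1879 years.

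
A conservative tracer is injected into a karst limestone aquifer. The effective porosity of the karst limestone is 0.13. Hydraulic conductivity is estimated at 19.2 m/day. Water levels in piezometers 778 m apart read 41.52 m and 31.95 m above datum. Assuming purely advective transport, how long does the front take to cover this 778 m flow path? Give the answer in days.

428

Hydraulic gradient i = (41.52 − 31.95) / 778 = 9.57 / 778 = 0.01230.
Darcy flux q = K · i = 19.20 × 0.01230 = 0.2362 m/day.
Seepage velocity v = q / n_e = 0.2362 / 0.13 = 1.817 m/day.
Travel time t = L / v = 778 / 1.817 = 428.2 days.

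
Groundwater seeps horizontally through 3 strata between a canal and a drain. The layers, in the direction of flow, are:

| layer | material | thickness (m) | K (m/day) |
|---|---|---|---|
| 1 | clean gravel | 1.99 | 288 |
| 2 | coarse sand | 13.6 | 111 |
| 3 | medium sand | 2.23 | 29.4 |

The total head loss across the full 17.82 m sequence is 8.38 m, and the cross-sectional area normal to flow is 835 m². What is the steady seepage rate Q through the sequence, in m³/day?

Flow is perpendicular to layering, so the layers act in series and the equivalent K is the thickness-weighted harmonic mean.
Total thickness L = 1.99 + 13.6 + 2.23 = 17.82 m.
Σ(b_i/K_i) = 1.99/288 + 13.6/111 + 2.23/29.4 = 0.2053 d.
K_eq = L / Σ(b_i/K_i) = 17.82 / 0.2053 = 86.81 m/day.
Q = K_eq · A · (Δh/L) = 86.81 × 835 × (8.38/17.82) = 34086 m³/day.

34100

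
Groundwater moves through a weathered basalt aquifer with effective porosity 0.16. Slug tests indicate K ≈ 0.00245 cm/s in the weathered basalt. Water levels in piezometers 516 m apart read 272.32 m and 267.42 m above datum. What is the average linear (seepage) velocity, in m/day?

0.126

Convert K: 0.00245 cm/s × 864 = 2.117 m/day.
Hydraulic gradient i = (272.32 − 267.42) / 516 = 4.9 / 516 = 0.009496.
Darcy flux q = K · i = 2.117 × 0.009496 = 0.02010 m/day.
Seepage velocity v = q / n_e = 0.02010 / 0.16 = 0.1256 m/day.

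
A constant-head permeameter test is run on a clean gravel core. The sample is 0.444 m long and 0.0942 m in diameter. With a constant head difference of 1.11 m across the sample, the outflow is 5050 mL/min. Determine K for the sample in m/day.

Cross-sectional area A = π·(d/2)² = π × (0.0942/2)² = 0.006969 m².
Convert discharge: 5050 mL/min = 8.417e-05 m³/s.
Darcy's law rearranged: K = Q·L / (A·Δh) = 8.417e-05 × 0.444 / (0.006969 × 1.11) = 0.004831 m/s = 417.4 m/day.

417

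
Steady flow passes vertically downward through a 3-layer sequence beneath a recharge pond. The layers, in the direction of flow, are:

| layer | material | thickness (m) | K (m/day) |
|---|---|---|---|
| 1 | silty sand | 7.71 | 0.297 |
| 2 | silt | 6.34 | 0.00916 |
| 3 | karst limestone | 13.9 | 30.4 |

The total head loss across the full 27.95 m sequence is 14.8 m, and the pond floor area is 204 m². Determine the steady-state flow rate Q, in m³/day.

4.20

Flow is perpendicular to layering, so the layers act in series and the equivalent K is the thickness-weighted harmonic mean.
Total thickness L = 7.71 + 6.34 + 13.9 = 27.95 m.
Σ(b_i/K_i) = 7.71/0.297 + 6.34/0.00916 + 13.9/30.4 = 718.6 d.
K_eq = L / Σ(b_i/K_i) = 27.95 / 718.6 = 0.03890 m/day.
Q = K_eq · A · (Δh/L) = 0.03890 × 204 × (14.8/27.95) = 4.202 m³/day.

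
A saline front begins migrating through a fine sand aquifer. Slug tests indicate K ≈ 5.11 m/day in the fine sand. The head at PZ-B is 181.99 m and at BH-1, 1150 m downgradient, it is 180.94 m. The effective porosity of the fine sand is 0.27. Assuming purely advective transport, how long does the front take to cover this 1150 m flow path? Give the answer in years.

Hydraulic gradient i = (181.99 − 180.94) / 1150 = 1.05 / 1150 = 0.0009130.
Darcy flux q = K · i = 5.110 × 0.0009130 = 0.004666 m/day.
Seepage velocity v = q / n_e = 0.004666 / 0.27 = 0.01728 m/day.
Travel time t = L / v = 1150 / 0.01728 = 66550 days = 182.2 years.

182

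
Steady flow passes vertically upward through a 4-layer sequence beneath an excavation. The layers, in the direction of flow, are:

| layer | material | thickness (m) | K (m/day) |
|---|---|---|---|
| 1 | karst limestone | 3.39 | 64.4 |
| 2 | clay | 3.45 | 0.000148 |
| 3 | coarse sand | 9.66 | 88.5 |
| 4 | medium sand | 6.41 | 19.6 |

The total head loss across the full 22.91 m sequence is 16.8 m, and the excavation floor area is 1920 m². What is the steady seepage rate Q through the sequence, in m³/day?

Flow is perpendicular to layering, so the layers act in series and the equivalent K is the thickness-weighted harmonic mean.
Total thickness L = 3.39 + 3.45 + 9.66 + 6.41 = 22.91 m.
Σ(b_i/K_i) = 3.39/64.4 + 3.45/0.000148 + 9.66/88.5 + 6.41/19.6 = 23311 d.
K_eq = L / Σ(b_i/K_i) = 22.91 / 23311 = 0.0009828 m/day.
Q = K_eq · A · (Δh/L) = 0.0009828 × 1920 × (16.8/22.91) = 1.384 m³/day.

1.38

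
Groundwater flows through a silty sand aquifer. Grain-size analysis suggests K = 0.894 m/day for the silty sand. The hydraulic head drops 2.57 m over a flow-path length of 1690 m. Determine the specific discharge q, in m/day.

Hydraulic gradient i = Δh / L = 2.57 / 1690 = 0.001521.
Specific discharge q = K · i = 0.8940 × 0.001521 = 0.001360 m/day.

0.00136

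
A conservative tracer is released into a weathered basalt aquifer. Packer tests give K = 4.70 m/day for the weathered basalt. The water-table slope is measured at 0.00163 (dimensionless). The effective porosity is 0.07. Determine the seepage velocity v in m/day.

Hydraulic gradient i = 0.00163.
Darcy flux q = K · i = 4.700 × 0.001630 = 0.007661 m/day.
Seepage velocity v = q / n_e = 0.007661 / 0.07 = 0.1094 m/day.

0.109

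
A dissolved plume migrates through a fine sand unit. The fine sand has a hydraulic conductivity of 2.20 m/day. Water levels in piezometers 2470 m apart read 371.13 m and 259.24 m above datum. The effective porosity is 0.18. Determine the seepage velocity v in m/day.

0.554

Hydraulic gradient i = (371.13 − 259.24) / 2470 = 111.89 / 2470 = 0.04530.
Darcy flux q = K · i = 2.200 × 0.04530 = 0.09966 m/day.
Seepage velocity v = q / n_e = 0.09966 / 0.18 = 0.5537 m/day.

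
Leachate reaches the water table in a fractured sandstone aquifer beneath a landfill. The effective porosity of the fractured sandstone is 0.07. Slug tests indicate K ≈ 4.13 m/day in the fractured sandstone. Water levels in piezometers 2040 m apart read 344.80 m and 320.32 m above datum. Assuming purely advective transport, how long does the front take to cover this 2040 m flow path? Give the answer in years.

Hydraulic gradient i = (344.80 − 320.32) / 2040 = 24.48 / 2040 = 0.01200.
Darcy flux q = K · i = 4.130 × 0.01200 = 0.04956 m/day.
Seepage velocity v = q / n_e = 0.04956 / 0.07 = 0.7080 m/day.
Travel time t = L / v = 2040 / 0.7080 = 2881 days = 7.889 years.

7.89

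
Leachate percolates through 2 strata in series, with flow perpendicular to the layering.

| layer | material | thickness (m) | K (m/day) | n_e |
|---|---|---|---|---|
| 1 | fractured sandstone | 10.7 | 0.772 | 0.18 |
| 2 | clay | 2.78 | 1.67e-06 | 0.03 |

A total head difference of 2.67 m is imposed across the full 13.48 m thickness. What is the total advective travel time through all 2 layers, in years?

With flow normal to the layers, continuity requires the same specific discharge q through every layer.
Σ(b_i/K_i) = 10.7/0.772 + 2.78/1.67e-06 = 1.665e+06 d.
q = Δh / Σ(b_i/K_i) = 2.67 / 1.665e+06 = 1.604e-06 m/day.
In each layer the seepage velocity is v_i = q/n_i, so the layer transit time is t_i = b_i·n_i / q:
  layer 1 (fractured sandstone): t_1 = 10.7 × 0.18 / 1.604e-06 = 1.201e+06 d
  layer 2 (clay): t_2 = 2.78 × 0.03 / 1.604e-06 = 51998 d
Total t = Σ t_i = 1.253e+06 days = 3430 years.

3430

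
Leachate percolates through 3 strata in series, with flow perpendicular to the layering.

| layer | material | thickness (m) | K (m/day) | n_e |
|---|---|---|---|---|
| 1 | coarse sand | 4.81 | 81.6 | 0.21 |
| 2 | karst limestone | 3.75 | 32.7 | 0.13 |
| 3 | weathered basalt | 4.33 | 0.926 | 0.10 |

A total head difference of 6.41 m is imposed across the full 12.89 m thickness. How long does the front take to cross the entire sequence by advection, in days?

1.46

With flow normal to the layers, continuity requires the same specific discharge q through every layer.
Σ(b_i/K_i) = 4.81/81.6 + 3.75/32.7 + 4.33/0.926 = 4.850 d.
q = Δh / Σ(b_i/K_i) = 6.41 / 4.850 = 1.322 m/day.
In each layer the seepage velocity is v_i = q/n_i, so the layer transit time is t_i = b_i·n_i / q:
  layer 1 (coarse sand): t_1 = 4.81 × 0.21 / 1.322 = 0.7642 d
  layer 2 (karst limestone): t_2 = 3.75 × 0.13 / 1.322 = 0.3688 d
  layer 3 (weathered basalt): t_3 = 4.33 × 0.10 / 1.322 = 0.3276 d
Total t = Σ t_i = 1.461 days.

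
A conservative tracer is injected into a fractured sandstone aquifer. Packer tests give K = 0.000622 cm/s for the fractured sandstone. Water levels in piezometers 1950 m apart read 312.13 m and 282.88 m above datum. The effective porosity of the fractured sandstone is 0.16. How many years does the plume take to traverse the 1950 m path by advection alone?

106

Convert K: 0.000622 cm/s × 864 = 0.5374 m/day.
Hydraulic gradient i = (312.13 − 282.88) / 1950 = 29.25 / 1950 = 0.01500.
Darcy flux q = K · i = 0.5374 × 0.01500 = 0.008061 m/day.
Seepage velocity v = q / n_e = 0.008061 / 0.16 = 0.05038 m/day.
Travel time t = L / v = 1950 / 0.05038 = 38704 days = 106.0 years.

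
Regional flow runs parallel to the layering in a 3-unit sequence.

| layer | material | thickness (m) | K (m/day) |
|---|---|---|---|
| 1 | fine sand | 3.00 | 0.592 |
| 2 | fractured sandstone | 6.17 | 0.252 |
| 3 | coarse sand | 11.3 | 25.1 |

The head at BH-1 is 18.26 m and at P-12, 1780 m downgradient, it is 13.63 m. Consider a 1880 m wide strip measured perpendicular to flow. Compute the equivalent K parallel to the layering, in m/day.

Flow is parallel to layering, so each bed carries its own Darcy discharge and the transmissivities add.
Σ(K_i·b_i) = 0.592×3.00 + 0.252×6.17 + 25.1×11.3 = 287.0 m²/day.
Total thickness b = 20.47 m, so K_eq = Σ(K_i·b_i)/b = 14.02 m/day.

14.0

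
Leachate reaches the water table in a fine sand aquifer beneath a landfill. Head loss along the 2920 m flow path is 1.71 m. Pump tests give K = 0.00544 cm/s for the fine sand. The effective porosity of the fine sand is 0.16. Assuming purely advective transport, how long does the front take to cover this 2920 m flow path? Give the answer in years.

Convert K: 0.00544 cm/s × 864 = 4.700 m/day.
Hydraulic gradient i = Δh / L = 1.71 / 2920 = 0.0005856.
Darcy flux q = K · i = 4.700 × 0.0005856 = 0.002752 m/day.
Seepage velocity v = q / n_e = 0.002752 / 0.16 = 0.01720 m/day.
Travel time t = L / v = 2920 / 0.01720 = 1.697e+05 days = 464.7 years.

465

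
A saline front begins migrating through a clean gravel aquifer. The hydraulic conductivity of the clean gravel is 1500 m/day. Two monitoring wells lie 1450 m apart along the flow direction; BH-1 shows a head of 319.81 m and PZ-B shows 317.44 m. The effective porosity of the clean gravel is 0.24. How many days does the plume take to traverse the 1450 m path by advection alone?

Hydraulic gradient i = (319.81 − 317.44) / 1450 = 2.37 / 1450 = 0.001634.
Darcy flux q = K · i = 1500 × 0.001634 = 2.452 m/day.
Seepage velocity v = q / n_e = 2.452 / 0.24 = 10.22 m/day.
Travel time t = L / v = 1450 / 10.22 = 141.9 days.

142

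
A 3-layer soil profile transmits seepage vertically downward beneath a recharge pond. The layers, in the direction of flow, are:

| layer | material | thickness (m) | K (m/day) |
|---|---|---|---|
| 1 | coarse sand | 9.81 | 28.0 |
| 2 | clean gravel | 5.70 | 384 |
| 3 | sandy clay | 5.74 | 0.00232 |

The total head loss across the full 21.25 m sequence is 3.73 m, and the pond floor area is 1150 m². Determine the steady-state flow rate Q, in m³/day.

Flow is perpendicular to layering, so the layers act in series and the equivalent K is the thickness-weighted harmonic mean.
Total thickness L = 9.81 + 5.70 + 5.74 = 21.25 m.
Σ(b_i/K_i) = 9.81/28.0 + 5.70/384 + 5.74/0.00232 = 2475 d.
K_eq = L / Σ(b_i/K_i) = 21.25 / 2475 = 0.008588 m/day.
Q = K_eq · A · (Δh/L) = 0.008588 × 1150 × (3.73/21.25) = 1.733 m³/day.

1.73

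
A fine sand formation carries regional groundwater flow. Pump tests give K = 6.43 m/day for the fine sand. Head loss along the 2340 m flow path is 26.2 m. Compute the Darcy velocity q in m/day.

0.0720

Hydraulic gradient i = Δh / L = 26.2 / 2340 = 0.01120.
Specific discharge q = K · i = 6.430 × 0.01120 = 0.07199 m/day.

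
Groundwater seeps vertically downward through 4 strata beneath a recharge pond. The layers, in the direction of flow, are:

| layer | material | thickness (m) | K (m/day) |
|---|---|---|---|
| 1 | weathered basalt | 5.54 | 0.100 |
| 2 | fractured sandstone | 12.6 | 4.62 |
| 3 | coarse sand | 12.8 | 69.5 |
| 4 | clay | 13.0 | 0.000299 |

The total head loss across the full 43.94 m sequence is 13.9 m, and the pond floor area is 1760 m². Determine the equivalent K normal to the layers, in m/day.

0.00101

Flow is perpendicular to layering, so the layers act in series and the equivalent K is the thickness-weighted harmonic mean.
Total thickness L = 5.54 + 12.6 + 12.8 + 13.0 = 43.94 m.
Σ(b_i/K_i) = 5.54/0.100 + 12.6/4.62 + 12.8/69.5 + 13.0/0.000299 = 43537 d.
K_eq = L / Σ(b_i/K_i) = 43.94 / 43537 = 0.001009 m/day.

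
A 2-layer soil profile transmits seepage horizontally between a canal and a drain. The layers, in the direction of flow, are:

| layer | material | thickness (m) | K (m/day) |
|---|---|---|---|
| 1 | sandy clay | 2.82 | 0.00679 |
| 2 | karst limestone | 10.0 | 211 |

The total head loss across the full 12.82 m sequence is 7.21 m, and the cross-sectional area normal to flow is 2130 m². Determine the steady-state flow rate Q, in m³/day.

Flow is perpendicular to layering, so the layers act in series and the equivalent K is the thickness-weighted harmonic mean.
Total thickness L = 2.82 + 10.0 = 12.82 m.
Σ(b_i/K_i) = 2.82/0.00679 + 10.0/211 = 415.4 d.
K_eq = L / Σ(b_i/K_i) = 12.82 / 415.4 = 0.03086 m/day.
Q = K_eq · A · (Δh/L) = 0.03086 × 2130 × (7.21/12.82) = 36.97 m³/day.

37.0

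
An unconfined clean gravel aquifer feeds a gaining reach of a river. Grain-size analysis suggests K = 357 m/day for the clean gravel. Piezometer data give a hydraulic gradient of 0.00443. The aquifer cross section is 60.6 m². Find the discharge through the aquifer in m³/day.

Hydraulic gradient i = 0.00443.
Darcy's law: Q = K · A · i = 357.0 × 60.60 × 0.004430 = 95.84 m³/day.

95.8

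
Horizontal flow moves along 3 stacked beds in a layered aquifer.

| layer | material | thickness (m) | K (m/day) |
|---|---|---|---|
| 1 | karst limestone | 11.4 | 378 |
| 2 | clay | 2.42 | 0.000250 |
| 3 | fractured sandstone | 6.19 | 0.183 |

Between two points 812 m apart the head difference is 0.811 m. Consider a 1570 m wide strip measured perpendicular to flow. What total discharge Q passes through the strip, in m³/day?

6760

Flow is parallel to layering, so each bed carries its own Darcy discharge and the transmissivities add.
Σ(K_i·b_i) = 378×11.4 + 0.000250×2.42 + 0.183×6.19 = 4310 m²/day.
Hydraulic gradient i = Δh / L = 0.811 / 812 = 0.0009988.
Q = Σ(K_i·b_i) · W · i = 4310 × 1570 × 0.0009988 = 6759 m³/day.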